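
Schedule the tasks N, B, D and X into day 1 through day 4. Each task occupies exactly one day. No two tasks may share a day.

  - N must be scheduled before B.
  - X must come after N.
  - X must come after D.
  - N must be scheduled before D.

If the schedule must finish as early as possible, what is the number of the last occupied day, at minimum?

4

The precedence chain requires at least 3 distinct days.
With at most 1 per day and 4 tasks, at least 4 days are needed.
4 works (last occupied day: day 4): for example B in day 4; D in day 2; X in day 3; N in day 1.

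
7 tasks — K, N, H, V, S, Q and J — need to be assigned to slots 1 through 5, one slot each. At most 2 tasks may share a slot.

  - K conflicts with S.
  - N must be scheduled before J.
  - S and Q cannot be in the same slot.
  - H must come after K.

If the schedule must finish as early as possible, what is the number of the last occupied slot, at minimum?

The precedence chain requires at least 2 distinct slots.
With at most 2 per slot and 7 tasks, at least 4 slots are needed.
4 works (last occupied slot: 4): for example S in 3, V in 3, J in 2, K in 1, H in 2, Q in 4, N in 1.

slot 4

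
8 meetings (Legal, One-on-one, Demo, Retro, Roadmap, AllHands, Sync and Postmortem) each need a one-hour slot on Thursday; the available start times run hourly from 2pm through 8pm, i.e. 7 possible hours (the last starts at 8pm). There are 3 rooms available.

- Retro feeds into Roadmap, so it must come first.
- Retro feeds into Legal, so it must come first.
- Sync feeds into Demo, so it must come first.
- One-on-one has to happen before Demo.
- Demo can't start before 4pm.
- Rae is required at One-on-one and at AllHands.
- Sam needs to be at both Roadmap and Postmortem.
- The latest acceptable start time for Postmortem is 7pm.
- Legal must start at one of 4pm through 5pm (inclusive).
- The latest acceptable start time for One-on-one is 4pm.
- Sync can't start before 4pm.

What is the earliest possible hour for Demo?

Demo is available from 4pm; precedence pushes Demo to at least 5pm.
Demo at 5pm is achievable: Legal -> 4pm; One-on-one -> 2pm; Demo -> 5pm; Postmortem -> 2pm; Retro -> 2pm; Roadmap -> 3pm; Sync -> 4pm; AllHands -> 3pm.

5pm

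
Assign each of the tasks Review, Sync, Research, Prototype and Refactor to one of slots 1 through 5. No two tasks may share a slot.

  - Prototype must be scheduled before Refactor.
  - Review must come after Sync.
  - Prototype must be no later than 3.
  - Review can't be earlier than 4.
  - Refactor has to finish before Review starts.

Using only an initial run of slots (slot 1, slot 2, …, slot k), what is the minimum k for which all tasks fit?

5

The precedence chain requires at least 3 distinct slots.
With at most 1 per slot and 5 tasks, at least 5 slots are needed.
Review can't be placed before 4, so the schedule must run through at least slot 4.
5 works (last occupied slot: 5): for example Research=5; Sync=3; Refactor=2; Review=4; Prototype=1.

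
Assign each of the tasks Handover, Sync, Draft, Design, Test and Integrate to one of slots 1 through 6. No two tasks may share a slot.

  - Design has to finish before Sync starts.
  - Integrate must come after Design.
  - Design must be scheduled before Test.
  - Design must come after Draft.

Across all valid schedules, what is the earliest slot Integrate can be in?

3

Precedence pushes Integrate to at least 3.
Integrate at 3 is achievable: Handover=6, Draft=1, Design=2, Test=5, Integrate=3, Sync=4.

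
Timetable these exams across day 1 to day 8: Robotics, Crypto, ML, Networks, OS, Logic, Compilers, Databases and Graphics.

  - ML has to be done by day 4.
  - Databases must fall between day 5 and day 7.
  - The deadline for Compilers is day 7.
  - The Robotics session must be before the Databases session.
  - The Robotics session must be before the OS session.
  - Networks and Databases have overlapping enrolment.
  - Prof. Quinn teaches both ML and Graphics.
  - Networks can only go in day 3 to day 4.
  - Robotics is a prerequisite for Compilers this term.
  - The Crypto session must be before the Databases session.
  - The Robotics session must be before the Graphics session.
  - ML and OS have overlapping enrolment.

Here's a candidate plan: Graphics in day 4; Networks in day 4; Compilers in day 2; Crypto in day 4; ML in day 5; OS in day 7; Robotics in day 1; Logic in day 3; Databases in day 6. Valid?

ML and OS have overlapping enrolment — holds.
Prof. Quinn teaches both ML and Graphics — holds.
Databases must fall between day 5 and day 7 — holds.
Networks can only go in day 3 to day 4 — holds.
ML has to be done by day 4 — violated.
The Robotics session must be before the Graphics session — holds.
The Robotics session must be before the Databases session — holds.
The Crypto session must be before the Databases session — holds.
Networks and Databases have overlapping enrolment — holds.
The deadline for Compilers is day 7 — holds.
The Robotics session must be before the OS session — holds.
Robotics is a prerequisite for Compilers this term — holds.

No — it violates: ML has to be done by day 4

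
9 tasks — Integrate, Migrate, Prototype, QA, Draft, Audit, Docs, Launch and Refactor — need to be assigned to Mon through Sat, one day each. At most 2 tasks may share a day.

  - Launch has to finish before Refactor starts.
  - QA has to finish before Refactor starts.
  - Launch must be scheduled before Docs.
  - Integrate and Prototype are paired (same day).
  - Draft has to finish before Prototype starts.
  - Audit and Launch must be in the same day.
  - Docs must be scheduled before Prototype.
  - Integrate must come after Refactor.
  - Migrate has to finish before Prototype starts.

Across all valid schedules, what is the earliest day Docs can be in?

Precedence pushes Docs to at least Tue; downstream work caps Docs at Fri.
Docs at Tue is achievable: Audit=Mon; Integrate=Fri; Refactor=Wed; Prototype=Fri; QA=Tue; Migrate=Wed; Docs=Tue; Launch=Mon; Draft=Thu.

Tue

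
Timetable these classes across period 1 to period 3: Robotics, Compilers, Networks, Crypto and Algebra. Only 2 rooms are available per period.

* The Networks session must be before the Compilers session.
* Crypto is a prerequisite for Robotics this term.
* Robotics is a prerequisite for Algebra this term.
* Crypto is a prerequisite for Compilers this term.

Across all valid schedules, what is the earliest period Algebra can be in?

period 3

Precedence pushes Algebra to at least period 3.
Algebra at period 3 is achievable: Networks in period 1; Compilers in period 2; Crypto in period 1; Robotics in period 2; Algebra in period 3.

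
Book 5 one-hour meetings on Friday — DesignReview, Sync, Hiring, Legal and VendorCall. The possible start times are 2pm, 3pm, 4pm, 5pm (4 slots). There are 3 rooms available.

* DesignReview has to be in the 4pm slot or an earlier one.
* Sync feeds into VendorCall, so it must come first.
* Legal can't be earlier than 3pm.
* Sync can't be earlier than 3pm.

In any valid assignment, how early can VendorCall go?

4pm

Precedence pushes VendorCall to at least 4pm.
VendorCall at 4pm is achievable: DesignReview in 2pm, Sync in 3pm, Legal in 3pm, Hiring in 2pm, VendorCall in 4pm.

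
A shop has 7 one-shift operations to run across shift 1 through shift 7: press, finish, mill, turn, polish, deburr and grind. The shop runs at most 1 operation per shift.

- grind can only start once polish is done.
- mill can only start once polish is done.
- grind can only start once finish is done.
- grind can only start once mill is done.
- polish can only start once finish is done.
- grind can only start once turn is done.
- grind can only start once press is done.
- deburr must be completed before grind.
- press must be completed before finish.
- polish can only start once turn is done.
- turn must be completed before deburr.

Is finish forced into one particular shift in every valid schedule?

No

finish can be shift 2 (e.g. deburr=shift 6; press=shift 1; finish=shift 2; turn=shift 3; mill=shift 5; grind=shift 7; polish=shift 4) or shift 3 (e.g. deburr in shift 6, polish in shift 4, press in shift 2, turn in shift 1, grind in shift 7, mill in shift 5, finish in shift 3).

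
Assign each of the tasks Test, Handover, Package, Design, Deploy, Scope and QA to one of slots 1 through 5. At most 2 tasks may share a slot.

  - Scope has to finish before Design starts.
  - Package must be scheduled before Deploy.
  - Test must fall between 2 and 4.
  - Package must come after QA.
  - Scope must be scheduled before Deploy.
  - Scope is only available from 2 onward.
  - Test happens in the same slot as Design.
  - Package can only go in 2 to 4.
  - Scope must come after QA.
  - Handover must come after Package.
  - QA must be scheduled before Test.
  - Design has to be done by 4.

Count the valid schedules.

Splitting on Test: it can be 3 (5), 4 (9). Listing each branch's schedules as (Handover, Package, Design, Deploy, Scope, QA):
Test=3: (4,2,3,4,2,1) (4,2,3,5,2,1) (5,2,3,4,2,1) (5,2,3,5,2,1) (5,4,3,5,2,1) — 5.
Test=4: (3,2,4,3,2,1) (3,2,4,5,2,1) (3,2,4,5,3,1) (5,2,4,3,2,1) (5,2,4,5,2,1) (5,2,4,5,3,1) (5,3,4,5,2,1) (5,3,4,5,3,1) (5,3,4,5,3,2) — 9.
Summing: 5 + 9 = 14.

14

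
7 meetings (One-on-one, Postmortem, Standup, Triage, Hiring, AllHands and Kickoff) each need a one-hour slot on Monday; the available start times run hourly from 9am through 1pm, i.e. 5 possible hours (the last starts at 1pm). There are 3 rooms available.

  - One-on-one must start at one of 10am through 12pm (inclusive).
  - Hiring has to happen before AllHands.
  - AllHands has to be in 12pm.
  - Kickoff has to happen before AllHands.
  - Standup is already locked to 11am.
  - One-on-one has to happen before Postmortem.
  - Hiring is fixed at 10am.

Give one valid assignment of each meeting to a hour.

Hiring -> 10am; Kickoff -> 9am; AllHands -> 12pm; Postmortem -> 11am; One-on-one -> 10am; Triage -> 9am; Standup -> 11am

Checking: One-on-one(10am) before Postmortem(11am); Kickoff(9am) before AllHands(12pm); Hiring(10am) before AllHands(12pm); AllHands=12pm in [12pm,12pm]; Standup=11am in [11am,11am]; One-on-one=10am in [10am,12pm]; Hiring=10am in [10am,10am]; max 2 per hour (cap 3).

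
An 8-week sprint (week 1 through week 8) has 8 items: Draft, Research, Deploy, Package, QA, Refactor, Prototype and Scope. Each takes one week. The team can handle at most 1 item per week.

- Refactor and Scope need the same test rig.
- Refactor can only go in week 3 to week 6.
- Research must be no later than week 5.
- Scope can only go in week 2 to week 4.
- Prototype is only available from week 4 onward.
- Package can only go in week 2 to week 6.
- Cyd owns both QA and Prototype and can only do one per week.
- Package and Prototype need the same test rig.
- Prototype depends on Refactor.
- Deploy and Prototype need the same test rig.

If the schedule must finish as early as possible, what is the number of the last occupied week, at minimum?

The precedence chain requires at least 2 distinct weeks.
With at most 1 per week and 8 work items, at least 8 weeks are needed.
Prototype can't be placed before week 4, so the schedule must run through at least week 4.
8 works (last occupied week: week 8): for example Deploy -> week 7, QA -> week 8, Refactor -> week 3, Package -> week 5, Scope -> week 2, Research -> week 1, Prototype -> week 4, Draft -> week 6.

week 8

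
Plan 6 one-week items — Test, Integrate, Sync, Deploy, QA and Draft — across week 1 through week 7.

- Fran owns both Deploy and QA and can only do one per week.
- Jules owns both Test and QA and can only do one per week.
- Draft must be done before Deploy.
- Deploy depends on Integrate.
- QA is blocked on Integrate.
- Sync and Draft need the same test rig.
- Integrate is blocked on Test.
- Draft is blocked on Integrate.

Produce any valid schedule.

Integrate -> week 2; Draft -> week 3; Deploy -> week 4; Sync -> week 1; QA -> week 3; Test -> week 1

Checking: Integrate(week 2) before QA(week 3); Test(week 1) before Integrate(week 2); Draft(week 3) before Deploy(week 4); Integrate(week 2) before Deploy(week 4); Integrate(week 2) before Draft(week 3); Sync(week 1) != Draft(week 3); Deploy(week 4) != QA(week 3); Test(week 1) != QA(week 3).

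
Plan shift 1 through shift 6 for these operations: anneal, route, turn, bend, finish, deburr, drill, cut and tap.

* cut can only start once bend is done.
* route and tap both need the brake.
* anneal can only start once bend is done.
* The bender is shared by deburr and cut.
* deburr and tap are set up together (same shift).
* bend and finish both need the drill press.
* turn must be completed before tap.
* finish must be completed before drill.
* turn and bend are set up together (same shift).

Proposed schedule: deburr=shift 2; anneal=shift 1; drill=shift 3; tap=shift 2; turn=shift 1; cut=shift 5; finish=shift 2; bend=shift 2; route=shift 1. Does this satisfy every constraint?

No. anneal can only start once bend is done is not satisfied.

cut can only start once bend is done — holds.
The bender is shared by deburr and cut — holds.
bend and finish both need the drill press — violated.
turn must be completed before tap — holds.
route and tap both need the brake — holds.
anneal can only start once bend is done — violated.
deburr and tap are set up together (same shift) — holds.
finish must be completed before drill — holds.
turn and bend are set up together (same shift) — violated.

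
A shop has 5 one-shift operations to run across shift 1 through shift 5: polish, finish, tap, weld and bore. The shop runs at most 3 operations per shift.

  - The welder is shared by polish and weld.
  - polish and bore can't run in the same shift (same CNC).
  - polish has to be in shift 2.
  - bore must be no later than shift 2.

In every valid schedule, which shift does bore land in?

shift 1

bore's window is shift 1–shift 2.
polish is fixed at shift 2, and bore can't share a shift with polish.
So bore must be shift 1.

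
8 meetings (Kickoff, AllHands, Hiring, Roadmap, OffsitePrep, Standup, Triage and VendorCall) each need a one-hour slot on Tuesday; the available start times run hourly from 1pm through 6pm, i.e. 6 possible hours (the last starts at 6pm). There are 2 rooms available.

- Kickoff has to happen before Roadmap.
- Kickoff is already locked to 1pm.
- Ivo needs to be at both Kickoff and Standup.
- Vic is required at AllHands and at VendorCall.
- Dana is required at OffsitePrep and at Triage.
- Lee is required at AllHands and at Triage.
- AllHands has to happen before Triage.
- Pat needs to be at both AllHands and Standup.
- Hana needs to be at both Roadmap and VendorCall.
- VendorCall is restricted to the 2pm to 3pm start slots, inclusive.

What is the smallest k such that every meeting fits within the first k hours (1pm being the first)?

4

The precedence chain requires at least 2 distinct hours.
With at most 2 per hour and 8 meetings, at least 4 hours are needed.
4 works (last occupied hour: 4pm): for example Standup in 4pm; OffsitePrep in 4pm; Kickoff in 1pm; Hiring in 3pm; VendorCall in 2pm; AllHands in 1pm; Roadmap in 3pm; Triage in 2pm.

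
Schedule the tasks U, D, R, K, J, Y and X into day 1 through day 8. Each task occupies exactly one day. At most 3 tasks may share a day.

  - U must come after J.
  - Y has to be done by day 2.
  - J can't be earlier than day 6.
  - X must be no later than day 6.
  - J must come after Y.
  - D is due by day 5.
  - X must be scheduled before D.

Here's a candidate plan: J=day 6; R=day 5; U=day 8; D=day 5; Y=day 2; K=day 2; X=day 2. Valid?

X must be scheduled before D — holds.
Y has to be done by day 2 — holds.
U must come after J — holds.
D is due by day 5 — holds.
X must be no later than day 6 — holds.
J can't be earlier than day 6 — holds.
At most 3 tasks may share a day — holds.
J must come after Y — holds.

Yes, all constraints hold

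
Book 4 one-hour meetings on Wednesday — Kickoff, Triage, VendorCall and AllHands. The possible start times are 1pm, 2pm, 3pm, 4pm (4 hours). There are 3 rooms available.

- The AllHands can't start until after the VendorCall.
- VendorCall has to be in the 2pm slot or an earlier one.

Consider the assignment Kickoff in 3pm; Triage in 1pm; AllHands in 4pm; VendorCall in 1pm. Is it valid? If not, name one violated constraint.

VendorCall has to be in the 2pm slot or an earlier one — holds.
There are 3 rooms available — holds.
The AllHands can't start until after the VendorCall — holds.

Yes, all constraints hold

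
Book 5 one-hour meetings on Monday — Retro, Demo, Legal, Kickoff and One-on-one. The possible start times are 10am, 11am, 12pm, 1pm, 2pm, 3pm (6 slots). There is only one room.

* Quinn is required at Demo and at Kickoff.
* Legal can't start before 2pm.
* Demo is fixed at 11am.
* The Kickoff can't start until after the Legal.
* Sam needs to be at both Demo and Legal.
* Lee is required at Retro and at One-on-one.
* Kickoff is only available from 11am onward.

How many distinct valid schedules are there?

Splitting on Retro: it can be 10am (2), 12pm (2), 1pm (2). Listing each branch's schedules as (Demo, Legal, Kickoff, One-on-one):
Retro=10am: (11am,2pm,3pm,12pm) (11am,2pm,3pm,1pm) — 2.
Retro=12pm: (11am,2pm,3pm,10am) (11am,2pm,3pm,1pm) — 2.
Retro=1pm: (11am,2pm,3pm,10am) (11am,2pm,3pm,12pm) — 2.
Summing: 2 + 2 + 2 = 6.

6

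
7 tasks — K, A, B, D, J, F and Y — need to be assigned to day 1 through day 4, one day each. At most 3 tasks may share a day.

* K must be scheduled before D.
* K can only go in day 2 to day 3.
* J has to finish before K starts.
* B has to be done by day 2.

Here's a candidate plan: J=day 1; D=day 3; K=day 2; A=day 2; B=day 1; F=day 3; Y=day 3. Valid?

J has to finish before K starts — holds.
K can only go in day 2 to day 3 — holds.
K must be scheduled before D — holds.
At most 3 tasks may share a day — holds.
B has to be done by day 2 — holds.

Yes, all constraints hold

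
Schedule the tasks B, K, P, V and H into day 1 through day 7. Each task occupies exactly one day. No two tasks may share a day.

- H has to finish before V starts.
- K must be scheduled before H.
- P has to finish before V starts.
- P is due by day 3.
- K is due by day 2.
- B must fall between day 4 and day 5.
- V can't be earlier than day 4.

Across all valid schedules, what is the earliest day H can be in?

Precedence pushes H to at least day 2; downstream work caps H at day 6.
H at day 2 is achievable: H in day 2; K in day 1; B in day 4; V in day 5; P in day 3.

day 2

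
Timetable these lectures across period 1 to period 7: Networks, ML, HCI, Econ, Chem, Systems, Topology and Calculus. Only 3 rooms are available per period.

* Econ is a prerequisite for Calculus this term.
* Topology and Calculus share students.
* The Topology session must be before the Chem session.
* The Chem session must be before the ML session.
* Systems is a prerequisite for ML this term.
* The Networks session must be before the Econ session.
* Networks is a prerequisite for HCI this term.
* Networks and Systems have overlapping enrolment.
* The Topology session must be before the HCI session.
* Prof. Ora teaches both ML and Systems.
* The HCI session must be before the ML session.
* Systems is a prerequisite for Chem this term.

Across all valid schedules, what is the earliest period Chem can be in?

Precedence pushes Chem to at least period 2; downstream work caps Chem at period 6.
Chem at period 2 is achievable: Econ -> period 3; Topology -> period 1; Chem -> period 2; Calculus -> period 4; HCI -> period 3; Networks -> period 2; ML -> period 4; Systems -> period 1.

period 2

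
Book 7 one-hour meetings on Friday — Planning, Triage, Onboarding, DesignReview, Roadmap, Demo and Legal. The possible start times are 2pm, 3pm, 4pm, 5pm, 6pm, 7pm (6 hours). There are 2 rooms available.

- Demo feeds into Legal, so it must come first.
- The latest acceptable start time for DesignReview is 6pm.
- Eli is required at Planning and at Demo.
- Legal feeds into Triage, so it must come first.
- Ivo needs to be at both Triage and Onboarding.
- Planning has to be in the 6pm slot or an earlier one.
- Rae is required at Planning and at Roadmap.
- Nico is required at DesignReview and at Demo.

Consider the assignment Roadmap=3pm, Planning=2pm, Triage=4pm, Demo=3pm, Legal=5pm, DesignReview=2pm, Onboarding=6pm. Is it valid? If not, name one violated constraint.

Invalid. Legal feeds into Triage, so it must come first.

Legal feeds into Triage, so it must come first — violated.
There are 2 rooms available — holds.
Demo feeds into Legal, so it must come first — holds.
Planning has to be in the 6pm slot or an earlier one — holds.
Eli is required at Planning and at Demo — holds.
The latest acceptable start time for DesignReview is 6pm — holds.
Rae is required at Planning and at Roadmap — holds.
Nico is required at DesignReview and at Demo — holds.
Ivo needs to be at both Triage and Onboarding — holds.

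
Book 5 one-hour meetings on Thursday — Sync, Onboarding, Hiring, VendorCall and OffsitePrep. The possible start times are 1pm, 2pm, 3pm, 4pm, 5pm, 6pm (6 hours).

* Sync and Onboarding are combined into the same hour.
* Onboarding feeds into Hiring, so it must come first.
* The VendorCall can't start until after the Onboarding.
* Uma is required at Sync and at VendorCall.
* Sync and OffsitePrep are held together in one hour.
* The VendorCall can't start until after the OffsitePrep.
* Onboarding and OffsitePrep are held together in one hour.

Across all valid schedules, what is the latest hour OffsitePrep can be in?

Downstream work caps OffsitePrep at 5pm.
OffsitePrep at 5pm is achievable: VendorCall in 6pm; OffsitePrep in 5pm; Sync in 5pm; Hiring in 6pm; Onboarding in 5pm.

5pm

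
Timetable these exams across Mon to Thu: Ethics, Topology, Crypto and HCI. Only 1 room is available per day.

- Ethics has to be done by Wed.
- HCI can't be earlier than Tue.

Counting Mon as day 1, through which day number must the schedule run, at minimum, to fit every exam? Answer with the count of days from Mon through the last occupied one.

4

With at most 1 per day and 4 exams, at least 4 days are needed.
HCI can't be placed before Tue — that is day 2 counting from Mon — so the schedule must run through at least 2 days.
4 works (last occupied day: Thu): for example HCI=Tue, Crypto=Thu, Topology=Wed, Ethics=Mon.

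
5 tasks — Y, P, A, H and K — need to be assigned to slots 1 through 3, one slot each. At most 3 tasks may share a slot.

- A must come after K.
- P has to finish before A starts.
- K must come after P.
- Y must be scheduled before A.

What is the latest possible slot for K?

Precedence pushes K to at least 2; downstream work caps K at 2.
K at 2 is achievable: K -> 2; H -> 1; P -> 1; Y -> 1; A -> 3.

2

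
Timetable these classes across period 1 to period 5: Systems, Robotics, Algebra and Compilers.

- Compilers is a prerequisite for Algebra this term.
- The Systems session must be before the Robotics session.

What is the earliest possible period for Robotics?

period 2

Precedence pushes Robotics to at least period 2.
Robotics at period 2 is achievable: Robotics -> period 2; Compilers -> period 1; Algebra -> period 2; Systems -> period 1.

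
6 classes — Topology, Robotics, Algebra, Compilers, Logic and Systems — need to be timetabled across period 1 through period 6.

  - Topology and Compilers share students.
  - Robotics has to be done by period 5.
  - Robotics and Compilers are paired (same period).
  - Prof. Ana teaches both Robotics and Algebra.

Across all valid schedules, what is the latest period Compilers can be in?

period 5

Compilers must be in the same period as Robotics, which can't be after period 5, so Compilers is at most period 5.
Compilers at period 5 is achievable: Topology in period 1; Compilers in period 5; Algebra in period 1; Systems in period 1; Logic in period 1; Robotics in period 5.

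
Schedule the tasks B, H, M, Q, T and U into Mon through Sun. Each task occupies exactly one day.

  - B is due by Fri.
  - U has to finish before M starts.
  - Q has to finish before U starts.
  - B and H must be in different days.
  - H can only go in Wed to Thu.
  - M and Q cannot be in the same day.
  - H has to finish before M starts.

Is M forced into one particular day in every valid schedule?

No

M can be Thu (e.g. Q in Mon, U in Tue, B in Mon, M in Thu, T in Mon, H in Wed) or Fri (e.g. B in Mon; U in Tue; Q in Mon; T in Mon; M in Fri; H in Wed).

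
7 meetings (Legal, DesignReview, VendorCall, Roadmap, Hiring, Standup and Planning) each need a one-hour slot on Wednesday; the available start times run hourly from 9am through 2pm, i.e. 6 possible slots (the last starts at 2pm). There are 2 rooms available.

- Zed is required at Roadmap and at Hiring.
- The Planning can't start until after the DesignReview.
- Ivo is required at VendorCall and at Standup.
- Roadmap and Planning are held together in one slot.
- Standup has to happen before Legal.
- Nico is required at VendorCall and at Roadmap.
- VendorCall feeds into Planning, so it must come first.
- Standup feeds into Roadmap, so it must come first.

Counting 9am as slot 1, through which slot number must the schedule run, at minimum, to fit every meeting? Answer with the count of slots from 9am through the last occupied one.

4

The precedence chain requires at least 2 distinct slots.
With at most 2 per slot and 7 meetings, at least 4 slots are needed.
4 works (last occupied slot: 12pm): for example VendorCall=10am, Standup=9am, Hiring=12pm, Planning=11am, Roadmap=11am, Legal=10am, DesignReview=9am.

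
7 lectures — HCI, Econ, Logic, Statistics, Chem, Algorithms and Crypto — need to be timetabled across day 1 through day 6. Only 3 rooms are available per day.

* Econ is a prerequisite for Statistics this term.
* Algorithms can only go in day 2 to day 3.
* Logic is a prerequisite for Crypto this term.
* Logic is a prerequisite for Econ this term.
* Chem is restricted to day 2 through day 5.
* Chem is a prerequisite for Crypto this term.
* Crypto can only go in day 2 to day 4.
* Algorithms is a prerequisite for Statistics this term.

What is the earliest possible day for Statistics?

day 3

Precedence pushes Statistics to at least day 3.
Statistics at day 3 is achievable: Logic -> day 1; HCI -> day 1; Algorithms -> day 2; Chem -> day 2; Statistics -> day 3; Econ -> day 2; Crypto -> day 3.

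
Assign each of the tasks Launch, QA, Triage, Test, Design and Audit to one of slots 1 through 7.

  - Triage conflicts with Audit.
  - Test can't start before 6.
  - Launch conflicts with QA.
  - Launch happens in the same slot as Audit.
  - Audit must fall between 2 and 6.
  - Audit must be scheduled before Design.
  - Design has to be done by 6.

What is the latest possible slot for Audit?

5

Audit is available from 2; Audit's own window allows nothing later than 6; downstream work caps Audit at 5.
Audit at 5 is achievable: Test in 6, Audit in 5, Triage in 1, Design in 6, Launch in 5, QA in 1.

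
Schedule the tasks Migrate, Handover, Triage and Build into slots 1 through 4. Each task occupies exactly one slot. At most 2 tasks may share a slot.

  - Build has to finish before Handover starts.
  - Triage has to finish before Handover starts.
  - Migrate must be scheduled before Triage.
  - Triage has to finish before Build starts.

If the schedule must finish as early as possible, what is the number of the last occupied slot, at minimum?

4

The precedence chain requires at least 4 distinct slots.
With at most 2 per slot and 4 tasks, at least 2 slots are needed.
4 works (last occupied slot: 4): for example Handover -> 4, Build -> 3, Migrate -> 1, Triage -> 2.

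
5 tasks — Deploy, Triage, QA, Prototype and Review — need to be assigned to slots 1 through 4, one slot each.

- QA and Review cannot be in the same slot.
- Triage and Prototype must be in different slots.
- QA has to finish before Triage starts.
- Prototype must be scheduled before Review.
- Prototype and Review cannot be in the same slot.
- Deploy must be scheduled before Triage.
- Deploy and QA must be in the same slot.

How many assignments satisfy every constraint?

Splitting on Deploy: it can be 1 (15), 2 (9), 3 (4). Listing each branch's schedules as (Triage, QA, Prototype, Review):
Deploy=1: (2,1,1,2) (2,1,1,3) (2,1,1,4) (2,1,3,4) (3,1,1,2) (3,1,1,3) (3,1,1,4) (3,1,2,3) (3,1,2,4) (4,1,1,2) (4,1,1,3) (4,1,1,4) (4,1,2,3) (4,1,2,4) (4,1,3,4) — 15.
Deploy=2: (3,2,1,3) (3,2,1,4) (3,2,2,3) (3,2,2,4) (4,2,1,3) (4,2,1,4) (4,2,2,3) (4,2,2,4) (4,2,3,4) — 9.
Deploy=3: (4,3,1,2) (4,3,1,4) (4,3,2,4) (4,3,3,4) — 4.
Summing: 15 + 9 + 4 = 28.

28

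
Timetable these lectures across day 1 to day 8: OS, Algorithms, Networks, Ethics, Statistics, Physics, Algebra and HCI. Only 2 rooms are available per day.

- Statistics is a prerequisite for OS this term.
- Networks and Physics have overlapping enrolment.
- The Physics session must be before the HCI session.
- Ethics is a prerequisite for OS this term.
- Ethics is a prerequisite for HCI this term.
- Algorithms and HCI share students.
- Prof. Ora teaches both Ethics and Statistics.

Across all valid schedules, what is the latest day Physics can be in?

day 7

Downstream work caps Physics at day 7.
Physics at day 7 is achievable: HCI -> day 8, OS -> day 3, Statistics -> day 2, Ethics -> day 1, Algebra -> day 3, Networks -> day 2, Physics -> day 7, Algorithms -> day 1.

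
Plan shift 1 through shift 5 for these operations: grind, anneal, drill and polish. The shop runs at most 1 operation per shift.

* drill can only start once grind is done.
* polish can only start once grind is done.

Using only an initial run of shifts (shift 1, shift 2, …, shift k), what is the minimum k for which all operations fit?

The precedence chain requires at least 2 distinct shifts.
With at most 1 per shift and 4 operations, at least 4 shifts are needed.
4 works (last occupied shift: shift 4): for example polish=shift 3; drill=shift 2; grind=shift 1; anneal=shift 4.

4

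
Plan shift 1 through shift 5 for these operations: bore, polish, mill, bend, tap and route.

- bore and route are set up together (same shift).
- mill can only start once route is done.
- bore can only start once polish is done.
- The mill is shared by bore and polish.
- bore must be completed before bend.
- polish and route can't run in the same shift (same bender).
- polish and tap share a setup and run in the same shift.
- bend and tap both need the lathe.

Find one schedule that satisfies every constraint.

tap -> shift 1, bore -> shift 2, polish -> shift 1, route -> shift 2, mill -> shift 3, bend -> shift 3

Checking: bore(shift 2) before bend(shift 3); polish(shift 1) before bore(shift 2); route(shift 2) before mill(shift 3); polish(shift 1) != route(shift 2); bend(shift 3) != tap(shift 1); bore(shift 2) != polish(shift 1); polish = tap = shift 1; bore = route = shift 2.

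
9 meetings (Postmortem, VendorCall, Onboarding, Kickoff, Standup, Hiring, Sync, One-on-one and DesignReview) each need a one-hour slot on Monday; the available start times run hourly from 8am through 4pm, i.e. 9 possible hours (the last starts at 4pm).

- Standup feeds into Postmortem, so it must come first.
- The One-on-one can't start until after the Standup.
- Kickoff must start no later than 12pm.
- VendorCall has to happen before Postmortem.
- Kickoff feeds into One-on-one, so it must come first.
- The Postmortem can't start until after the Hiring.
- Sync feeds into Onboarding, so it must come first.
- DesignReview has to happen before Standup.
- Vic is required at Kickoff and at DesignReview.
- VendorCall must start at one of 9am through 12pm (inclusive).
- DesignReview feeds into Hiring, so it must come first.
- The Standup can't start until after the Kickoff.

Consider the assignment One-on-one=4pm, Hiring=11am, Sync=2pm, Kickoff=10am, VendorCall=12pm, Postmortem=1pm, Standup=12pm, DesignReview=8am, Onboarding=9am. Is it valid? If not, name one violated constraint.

Kickoff must start no later than 12pm — holds.
VendorCall has to happen before Postmortem — holds.
DesignReview feeds into Hiring, so it must come first — holds.
VendorCall must start at one of 9am through 12pm (inclusive) — holds.
Sync feeds into Onboarding, so it must come first — violated.
The Postmortem can't start until after the Hiring — holds.
Vic is required at Kickoff and at DesignReview — holds.
Kickoff feeds into One-on-one, so it must come first — holds.
DesignReview has to happen before Standup — holds.
The One-on-one can't start until after the Standup — holds.
The Standup can't start until after the Kickoff — holds.
Standup feeds into Postmortem, so it must come first — holds.

No — it violates: Sync feeds into Onboarding, so it must come first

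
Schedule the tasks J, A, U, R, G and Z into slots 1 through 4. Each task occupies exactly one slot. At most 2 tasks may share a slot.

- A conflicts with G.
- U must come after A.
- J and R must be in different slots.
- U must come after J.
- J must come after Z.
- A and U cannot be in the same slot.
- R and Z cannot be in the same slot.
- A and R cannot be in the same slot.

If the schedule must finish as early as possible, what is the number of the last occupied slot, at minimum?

The precedence chain requires at least 3 distinct slots.
With at most 2 per slot and 6 tasks, at least 3 slots are needed.
3 works (last occupied slot: 3): for example J=2; G=2; A=1; Z=1; U=3; R=3.

slot 3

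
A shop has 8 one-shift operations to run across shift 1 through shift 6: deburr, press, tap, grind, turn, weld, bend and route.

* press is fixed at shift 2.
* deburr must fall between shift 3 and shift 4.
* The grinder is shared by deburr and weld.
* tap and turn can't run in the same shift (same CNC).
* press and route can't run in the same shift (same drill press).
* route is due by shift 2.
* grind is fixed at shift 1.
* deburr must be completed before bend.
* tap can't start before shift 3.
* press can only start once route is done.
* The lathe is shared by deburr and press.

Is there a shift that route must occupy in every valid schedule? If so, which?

route's window is shift 1–shift 2.
press is fixed at shift 2, and route can't share a shift with press.
So route must be shift 1.

shift 1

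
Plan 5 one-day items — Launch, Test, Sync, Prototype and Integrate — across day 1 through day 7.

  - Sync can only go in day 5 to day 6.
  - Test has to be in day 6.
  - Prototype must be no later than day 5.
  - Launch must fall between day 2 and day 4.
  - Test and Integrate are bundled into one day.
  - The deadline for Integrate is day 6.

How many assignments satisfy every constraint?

30

Splitting on Launch: it can be day 2 (10), day 3 (10), day 4 (10). Listing each branch's schedules as (Test, Sync, Prototype, Integrate) by day number:
Launch=day 2: (6,5,1,6) (6,5,2,6) (6,5,3,6) (6,5,4,6) (6,5,5,6) (6,6,1,6) (6,6,2,6) (6,6,3,6) (6,6,4,6) (6,6,5,6) — 10.
Launch=day 3: (6,5,1,6) (6,5,2,6) (6,5,3,6) (6,5,4,6) (6,5,5,6) (6,6,1,6) (6,6,2,6) (6,6,3,6) (6,6,4,6) (6,6,5,6) — 10.
Launch=day 4: (6,5,1,6) (6,5,2,6) (6,5,3,6) (6,5,4,6) (6,5,5,6) (6,6,1,6) (6,6,2,6) (6,6,3,6) (6,6,4,6) (6,6,5,6) — 10.
Summing: 10 + 10 + 10 = 30.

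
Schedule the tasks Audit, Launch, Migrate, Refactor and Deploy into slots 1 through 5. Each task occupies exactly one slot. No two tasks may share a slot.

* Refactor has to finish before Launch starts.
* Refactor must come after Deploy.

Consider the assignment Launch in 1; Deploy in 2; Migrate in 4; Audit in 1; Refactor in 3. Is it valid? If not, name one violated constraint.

No. No two tasks may share a slot is not satisfied.

Refactor has to finish before Launch starts — violated.
No two tasks may share a slot — violated.
Refactor must come after Deploy — holds.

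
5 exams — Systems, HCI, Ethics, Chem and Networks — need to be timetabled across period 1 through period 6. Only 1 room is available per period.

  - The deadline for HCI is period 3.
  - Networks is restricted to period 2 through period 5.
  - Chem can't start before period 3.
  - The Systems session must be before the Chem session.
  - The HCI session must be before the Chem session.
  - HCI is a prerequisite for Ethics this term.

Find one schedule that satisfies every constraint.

Systems=period 2; Chem=period 3; Ethics=period 5; Networks=period 4; HCI=period 1

Checking: Systems(period 2) before Chem(period 3); HCI(period 1) before Chem(period 3); HCI(period 1) before Ethics(period 5); HCI=period 1 in [period 1,period 3]; Chem=period 3 in [period 3,period 6]; Networks=period 4 in [period 2,period 5]; max 1 per period (cap 1).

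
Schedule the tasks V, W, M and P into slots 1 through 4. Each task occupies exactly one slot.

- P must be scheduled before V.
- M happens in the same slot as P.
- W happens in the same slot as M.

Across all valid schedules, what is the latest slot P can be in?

3

Downstream work caps P at 3.
P at 3 is achievable: W in 3; P in 3; V in 4; M in 3.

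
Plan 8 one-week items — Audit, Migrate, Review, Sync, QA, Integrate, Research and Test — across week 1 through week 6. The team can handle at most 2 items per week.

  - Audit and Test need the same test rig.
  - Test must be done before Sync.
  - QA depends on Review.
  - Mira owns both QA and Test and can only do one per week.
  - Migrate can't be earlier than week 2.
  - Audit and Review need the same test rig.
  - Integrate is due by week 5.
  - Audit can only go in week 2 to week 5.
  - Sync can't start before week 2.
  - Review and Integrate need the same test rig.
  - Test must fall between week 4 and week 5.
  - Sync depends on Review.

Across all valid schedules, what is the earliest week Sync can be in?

Sync is available from week 2; precedence pushes Sync to at least week 5.
Sync at week 5 is achievable: Integrate in week 1, Sync in week 5, Test in week 4, Research in week 1, QA in week 5, Review in week 3, Migrate in week 2, Audit in week 2.

week 5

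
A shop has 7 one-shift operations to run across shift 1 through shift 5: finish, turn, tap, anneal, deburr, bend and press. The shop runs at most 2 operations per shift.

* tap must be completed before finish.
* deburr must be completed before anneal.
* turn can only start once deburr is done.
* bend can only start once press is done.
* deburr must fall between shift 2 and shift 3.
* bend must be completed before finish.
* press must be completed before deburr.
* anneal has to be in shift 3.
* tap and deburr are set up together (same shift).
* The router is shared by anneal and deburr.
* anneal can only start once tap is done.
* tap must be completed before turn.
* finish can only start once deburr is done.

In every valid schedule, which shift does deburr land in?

shift 2

deburr's window is shift 2–shift 3.
anneal is fixed at shift 3, and deburr can't share a shift with anneal.
So deburr must be shift 2.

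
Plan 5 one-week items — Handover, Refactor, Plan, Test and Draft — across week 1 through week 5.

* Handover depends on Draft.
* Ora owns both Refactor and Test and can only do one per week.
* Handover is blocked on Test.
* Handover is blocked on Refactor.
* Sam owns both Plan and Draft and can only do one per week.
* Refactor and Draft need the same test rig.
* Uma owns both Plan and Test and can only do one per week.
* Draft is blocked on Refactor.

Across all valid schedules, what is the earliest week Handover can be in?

week 3

Precedence pushes Handover to at least week 3.
Handover at week 3 is achievable: Draft=week 2, Plan=week 1, Test=week 2, Refactor=week 1, Handover=week 3.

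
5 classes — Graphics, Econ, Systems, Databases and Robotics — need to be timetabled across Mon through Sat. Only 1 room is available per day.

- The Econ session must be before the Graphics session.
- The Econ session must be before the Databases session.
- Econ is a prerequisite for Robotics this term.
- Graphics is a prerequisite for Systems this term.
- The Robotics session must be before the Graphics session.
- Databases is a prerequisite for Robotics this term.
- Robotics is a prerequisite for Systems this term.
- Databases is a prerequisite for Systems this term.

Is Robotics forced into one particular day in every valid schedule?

No

Robotics can be Wed (e.g. Robotics=Wed; Systems=Fri; Econ=Mon; Graphics=Thu; Databases=Tue) or Thu (e.g. Robotics=Thu; Graphics=Fri; Systems=Sat; Databases=Tue; Econ=Mon).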